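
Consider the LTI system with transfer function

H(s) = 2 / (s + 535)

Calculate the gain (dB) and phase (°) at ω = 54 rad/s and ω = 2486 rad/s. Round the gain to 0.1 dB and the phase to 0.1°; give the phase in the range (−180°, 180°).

Substitute s = j54:
Numerator: 2 = 2 + j0
Denominator: (j54) + 535 = 535 + j54
|N| = √(2² + 0²) ≈ 2, ∠N ≈ 0.00°
|D| = √(535² + 54²) ≈ 537.72, ∠D ≈ 5.76°
|H| = 2 / 537.72 ≈ 0.0037194
Gain = 20 log₁₀(0.0037194) ≈ -48.59 dB
∠H = 0.00° − 5.76° = -5.76°

Substitute s = j2486:
Numerator: 2 = 2 + j0
Denominator: (j2486) + 535 = 535 + j2486
|N| = √(2² + 0²) ≈ 2, ∠N ≈ 0.00°
|D| = √(535² + 2486²) ≈ 2542.9, ∠D ≈ 77.85°
|H| = 2 / 2542.9 ≈ 0.0007865
Gain = 20 log₁₀(0.0007865) ≈ -62.09 dB
∠H = 0.00° − 77.85° = -77.85°

ω = 54: -48.6 dB, -5.8°; ω = 2486: -62.1 dB, -77.9°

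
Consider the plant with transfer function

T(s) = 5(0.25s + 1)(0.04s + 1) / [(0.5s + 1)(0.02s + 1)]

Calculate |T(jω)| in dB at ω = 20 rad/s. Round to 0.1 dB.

At ω = 20 rad/s:
zero (1 + j20·0.25) = 1 + j5 → |·| ≈ 5.099, ∠ ≈ 78.69°
zero (1 + j20·0.04) = 1 + j0.8 → |·| ≈ 1.2806, ∠ ≈ 38.66°
pole (1 + j20·0.5) = 1 + j10 → |·| ≈ 10.05, ∠ ≈ 84.29°
pole (1 + j20·0.02) = 1 + j0.4 → |·| ≈ 1.077, ∠ ≈ 21.80°
|T| = 5 · 5.099 · 1.2806 / (10.05 · 1.077) ≈ 3.0164
Gain = 20 log₁₀(3.0164) ≈ 9.59 dB

9.6 dB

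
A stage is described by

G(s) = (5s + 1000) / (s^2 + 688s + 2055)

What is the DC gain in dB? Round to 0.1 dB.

G(0) = 1000 / 2055 ≈ 0.48662
20 log₁₀(0.48662) ≈ -6.26 dB

-6.3 dB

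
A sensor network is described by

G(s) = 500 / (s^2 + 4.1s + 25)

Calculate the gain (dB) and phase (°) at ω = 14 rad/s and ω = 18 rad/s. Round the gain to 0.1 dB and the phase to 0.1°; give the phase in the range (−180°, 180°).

ω = 14: 8.9 dB, -161.4°; ω = 18: 4.2 dB, -166.1°

At s = jω = j14:
quadratic: (j14)² + 4.1·j14 + 25 = -171 + j57.4 → |·| ≈ 180.38, ∠ ≈ 161.44°
|G| = 500 / 180.38 ≈ 2.7719
Gain = 20 log₁₀(2.7719) ≈ 8.86 dB
∠G = 0.00° − 161.44° = -161.44°

At s = jω = j18:
quadratic: (j18)² + 4.1·j18 + 25 = -299 + j73.8 → |·| ≈ 307.97, ∠ ≈ 166.14°
|G| = 500 / 307.97 ≈ 1.6235
Gain = 20 log₁₀(1.6235) ≈ 4.21 dB
∠G = 0.00° − 166.14° = -166.14°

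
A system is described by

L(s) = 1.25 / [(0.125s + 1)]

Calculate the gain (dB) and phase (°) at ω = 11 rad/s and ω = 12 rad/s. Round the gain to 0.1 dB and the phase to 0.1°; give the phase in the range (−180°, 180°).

At ω = 11 rad/s:
pole (1 + j11·0.125) = 1 + j1.375 → |·| ≈ 1.7002, ∠ ≈ 53.97°
|L| = 1.25 · 1 / (1.7002) ≈ 0.73521
Gain = 20 log₁₀(0.73521) ≈ -2.67 dB
∠L = (0°) − (53.97°) = -53.97°

At ω = 12 rad/s:
pole (1 + j12·0.125) = 1 + j1.5 → |·| ≈ 1.8028, ∠ ≈ 56.31°
|L| = 1.25 · 1 / (1.8028) ≈ 0.69337
Gain = 20 log₁₀(0.69337) ≈ -3.18 dB
∠L = (0°) − (56.31°) = -56.31°

ω = 11: -2.7 dB, -54.0°; ω = 12: -3.2 dB, -56.3°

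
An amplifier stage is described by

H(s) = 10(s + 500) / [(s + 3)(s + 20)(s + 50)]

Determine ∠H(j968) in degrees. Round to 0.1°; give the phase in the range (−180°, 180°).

157.0°

At s = jω = j968:
zero (s+500): 500 + j968 → |·| = √(500²+968²) = √1187024 ≈ 1089.5, ∠ = arctan(968/500) ≈ 62.68°
pole (s+3): 3 + j968 → |·| = √(3²+968²) = √937033 ≈ 968, ∠ = arctan(968/3) ≈ 89.82°
pole (s+20): 20 + j968 → |·| = √(20²+968²) = √937424 ≈ 968.21, ∠ = arctan(968/20) ≈ 88.82°
pole (s+50): 50 + j968 → |·| = √(50²+968²) = √939524 ≈ 969.29, ∠ = arctan(968/50) ≈ 87.04°
∠H = 62.68° − 265.68° = -203.00° ≡ 157.00° (principal value)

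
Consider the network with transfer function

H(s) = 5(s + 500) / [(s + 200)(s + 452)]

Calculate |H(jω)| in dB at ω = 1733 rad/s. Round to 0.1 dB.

-50.8 dB

At s = jω = j1733:
zero (s+500): 500 + j1733 → |·| = √(500²+1733²) = √3253289 ≈ 1803.7, ∠ = arctan(1733/500) ≈ 73.91°
pole (s+200): 200 + j1733 → |·| = √(200²+1733²) = √3043289 ≈ 1744.5, ∠ = arctan(1733/200) ≈ 83.42°
pole (s+452): 452 + j1733 → |·| = √(452²+1733²) = √3207593 ≈ 1791, ∠ = arctan(1733/452) ≈ 75.38°
|H| = 5 · 1803.7 / 3.1244e+06 ≈ 0.0028865
Gain = 20 log₁₀(0.0028865) ≈ -50.79 dB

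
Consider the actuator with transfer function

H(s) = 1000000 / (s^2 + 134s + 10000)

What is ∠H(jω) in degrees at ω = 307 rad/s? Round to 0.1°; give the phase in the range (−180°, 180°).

At s = jω = j307:
quadratic: (j307)² + 134·j307 + 10000 = -84249 + j41138 → |·| ≈ 93756, ∠ ≈ 153.97°
∠H = 0.00° − 153.97° = -153.97°

-154.0°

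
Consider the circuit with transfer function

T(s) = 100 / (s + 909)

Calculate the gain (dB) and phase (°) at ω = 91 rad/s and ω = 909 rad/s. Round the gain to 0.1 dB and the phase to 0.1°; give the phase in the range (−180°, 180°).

At s = jω = j91:
pole (s+909): 909 + j91 → |·| = √(909²+91²) = √834562 ≈ 913.54, ∠ = arctan(91/909) ≈ 5.72°
|T| = 100 / 913.54 ≈ 0.10946
Gain = 20 log₁₀(0.10946) ≈ -19.21 dB
∠T = 0.00° − 5.72° = -5.72°

At s = jω = j909:
pole (s+909): 909 + j909 → |·| = √(909²+909²) = √1652562 ≈ 1285.5, ∠ = arctan(909/909) ≈ 45.00°
|T| = 100 / 1285.5 ≈ 0.077791
Gain = 20 log₁₀(0.077791) ≈ -22.18 dB
∠T = 0.00° − 45.00° = -45.00°

ω = 91: -19.2 dB, -5.7°; ω = 909: -22.2 dB, -45.0°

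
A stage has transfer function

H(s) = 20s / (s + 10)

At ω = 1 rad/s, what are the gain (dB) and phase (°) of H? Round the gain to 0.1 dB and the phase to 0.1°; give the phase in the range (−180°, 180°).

At s = jω = j1:
zero at origin: s = j1 → |·| = 1, ∠ = 90.00°
pole (s+10): 10 + j1 → |·| = √(10²+1²) = √101 ≈ 10.05, ∠ = arctan(1/10) ≈ 5.71°
|H| = 20 · 1 / 10.05 ≈ 1.99
Gain = 20 log₁₀(1.99) ≈ 5.98 dB
∠H = 90.00° − 5.71° = 84.29°

6.0 dB, 84.3°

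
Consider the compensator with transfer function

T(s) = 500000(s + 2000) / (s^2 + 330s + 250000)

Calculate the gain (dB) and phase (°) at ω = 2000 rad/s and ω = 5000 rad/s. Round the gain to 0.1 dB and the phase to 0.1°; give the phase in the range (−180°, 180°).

At s = jω = j2000:
zero (s+2000): 2000 + j2000 → |·| = √(2000²+2000²) = √8000000 ≈ 2828.4, ∠ = arctan(2000/2000) ≈ 45.00°
quadratic: (j2000)² + 330·j2000 + 250000 = -3750000 + j660000 → |·| ≈ 3.8076e+06, ∠ ≈ 170.02°
|T| = 500000 · 2828.4 / 3.8076e+06 ≈ 371.42
Gain = 20 log₁₀(371.42) ≈ 51.40 dB
∠T = 45.00° − 170.02° = -125.02°

At s = jω = j5000:
zero (s+2000): 2000 + j5000 → |·| = √(2000²+5000²) = √29000000 ≈ 5385.2, ∠ = arctan(5000/2000) ≈ 68.20°
quadratic: (j5000)² + 330·j5000 + 250000 = -24750000 + j1650000 → |·| ≈ 2.4805e+07, ∠ ≈ 176.19°
|T| = 500000 · 5385.2 / 2.4805e+07 ≈ 108.55
Gain = 20 log₁₀(108.55) ≈ 40.71 dB
∠T = 68.20° − 176.19° = -107.99°

ω = 2000: 51.4 dB, -125.0°; ω = 5000: 40.7 dB, -108.0°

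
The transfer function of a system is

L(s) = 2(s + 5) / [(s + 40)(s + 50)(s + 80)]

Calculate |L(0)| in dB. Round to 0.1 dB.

L(0) = 2·5 / (40·50·80) = 6.25e-05
20 log₁₀(6.25e-05) ≈ -84.08 dB

-84.1 dB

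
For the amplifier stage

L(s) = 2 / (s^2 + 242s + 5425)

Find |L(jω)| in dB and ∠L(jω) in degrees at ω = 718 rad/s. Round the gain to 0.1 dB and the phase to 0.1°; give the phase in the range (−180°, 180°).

-108.6 dB, -161.2°

Substitute s = j718:
Numerator: 2 = 2 + j0
Denominator: (j718)^2 + 242(j718) + 5425 = -510099 + j173756
|N| = √(2² + 0²) ≈ 2, ∠N ≈ 0.00°
|D| = √(510099² + 173756²) ≈ 5.3888e+05, ∠D ≈ 161.19°
|L| = 2 / 5.3888e+05 ≈ 3.7114e-06
Gain = 20 log₁₀(3.7114e-06) ≈ -108.61 dB
∠L = 0.00° − 161.19° = -161.19°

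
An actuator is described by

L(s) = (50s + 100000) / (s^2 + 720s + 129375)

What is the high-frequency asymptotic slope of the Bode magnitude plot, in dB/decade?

-20 dB/decade

Each pole contributes −20 dB/decade at high frequency; each zero contributes +20 dB/decade.
Net: 1 zero(s) − 2 pole(s) → -20 dB/decade.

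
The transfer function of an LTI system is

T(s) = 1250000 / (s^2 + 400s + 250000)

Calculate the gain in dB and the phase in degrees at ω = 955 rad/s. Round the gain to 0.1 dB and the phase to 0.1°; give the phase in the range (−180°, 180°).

At s = jω = j955:
quadratic: (j955)² + 400·j955 + 250000 = -662025 + j382000 → |·| ≈ 7.6433e+05, ∠ ≈ 150.01°
|T| = 1250000 / 7.6433e+05 ≈ 1.6354
Gain = 20 log₁₀(1.6354) ≈ 4.27 dB
∠T = 0.00° − 150.01° = -150.01°

4.3 dB, -150.0°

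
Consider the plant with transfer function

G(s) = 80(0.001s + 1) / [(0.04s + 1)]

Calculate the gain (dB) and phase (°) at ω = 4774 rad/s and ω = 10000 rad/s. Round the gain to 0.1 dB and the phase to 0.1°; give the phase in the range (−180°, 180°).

At ω = 4774 rad/s:
zero (1 + j4774·0.001) = 1 + j4.774 → |·| ≈ 4.8776, ∠ ≈ 78.17°
pole (1 + j4774·0.04) = 1 + j190.96 → |·| ≈ 190.96, ∠ ≈ 89.70°
|G| = 80 · 4.8776 / (190.96) ≈ 2.0434
Gain = 20 log₁₀(2.0434) ≈ 6.21 dB
∠G = (78.17°) − (89.70°) = -11.53°

At ω = 10000 rad/s:
zero (1 + j10000·0.001) = 1 + j10 → |·| ≈ 10.05, ∠ ≈ 84.29°
pole (1 + j10000·0.04) = 1 + j400 → |·| ≈ 400, ∠ ≈ 89.86°
|G| = 80 · 10.05 / (400) ≈ 2.01
Gain = 20 log₁₀(2.01) ≈ 6.06 dB
∠G = (84.29°) − (89.86°) = -5.57°

ω = 4774: 6.2 dB, -11.5°; ω = 10000: 6.1 dB, -5.6°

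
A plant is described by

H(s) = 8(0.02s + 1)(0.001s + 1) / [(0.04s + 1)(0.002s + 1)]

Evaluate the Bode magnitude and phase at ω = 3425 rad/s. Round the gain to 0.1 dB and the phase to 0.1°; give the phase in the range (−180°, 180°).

At ω = 3425 rad/s:
zero (1 + j3425·0.02) = 1 + j68.5 → |·| ≈ 68.507, ∠ ≈ 89.16°
zero (1 + j3425·0.001) = 1 + j3.425 → |·| ≈ 3.568, ∠ ≈ 73.72°
pole (1 + j3425·0.04) = 1 + j137 → |·| ≈ 137, ∠ ≈ 89.58°
pole (1 + j3425·0.002) = 1 + j6.85 → |·| ≈ 6.9226, ∠ ≈ 81.69°
|H| = 8 · 68.507 · 3.568 / (137 · 6.9226) ≈ 2.0619
Gain = 20 log₁₀(2.0619) ≈ 6.29 dB
∠H = (89.16° + 73.72°) − (89.58° + 81.69°) = -8.39°

6.3 dB, -8.4°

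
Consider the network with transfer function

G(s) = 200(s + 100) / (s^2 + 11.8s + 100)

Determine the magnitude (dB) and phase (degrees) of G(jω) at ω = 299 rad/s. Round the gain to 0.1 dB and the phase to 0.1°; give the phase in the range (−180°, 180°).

-3.0 dB, -106.2°

At s = jω = j299:
zero (s+100): 100 + j299 → |·| = √(100²+299²) = √99401 ≈ 315.28, ∠ = arctan(299/100) ≈ 71.51°
quadratic: (j299)² + 11.8·j299 + 100 = -89301 + j3528.2 → |·| ≈ 89371, ∠ ≈ 177.74°
|G| = 200 · 315.28 / 89371 ≈ 0.70555
Gain = 20 log₁₀(0.70555) ≈ -3.03 dB
∠G = 71.51° − 177.74° = -106.23°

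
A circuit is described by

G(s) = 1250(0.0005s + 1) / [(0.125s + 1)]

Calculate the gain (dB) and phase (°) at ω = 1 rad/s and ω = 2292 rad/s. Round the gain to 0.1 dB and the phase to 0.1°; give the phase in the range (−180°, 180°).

ω = 1: 61.9 dB, -7.1°; ω = 2292: 16.4 dB, -40.9°

At ω = 1 rad/s:
zero (1 + j1·0.0005) = 1 + j0.0005 → |·| ≈ 1, ∠ ≈ 0.03°
pole (1 + j1·0.125) = 1 + j0.125 → |·| ≈ 1.0078, ∠ ≈ 7.13°
|G| = 1250 · 1 / (1.0078) ≈ 1240.3
Gain = 20 log₁₀(1240.3) ≈ 61.87 dB
∠G = (0.03°) − (7.13°) = -7.10°

At ω = 2292 rad/s:
zero (1 + j2292·0.0005) = 1 + j1.146 → |·| ≈ 1.521, ∠ ≈ 48.89°
pole (1 + j2292·0.125) = 1 + j286.5 → |·| ≈ 286.5, ∠ ≈ 89.80°
|G| = 1250 · 1.521 / (286.5) ≈ 6.6361
Gain = 20 log₁₀(6.6361) ≈ 16.44 dB
∠G = (48.89°) − (89.80°) = -40.91°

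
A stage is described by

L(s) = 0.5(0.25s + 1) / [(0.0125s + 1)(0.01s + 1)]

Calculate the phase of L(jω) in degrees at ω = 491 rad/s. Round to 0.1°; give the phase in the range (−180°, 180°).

At ω = 491 rad/s:
zero (1 + j491·0.25) = 1 + j122.75 → |·| ≈ 122.75, ∠ ≈ 89.53°
pole (1 + j491·0.0125) = 1 + j6.1375 → |·| ≈ 6.2184, ∠ ≈ 80.75°
pole (1 + j491·0.01) = 1 + j4.91 → |·| ≈ 5.0108, ∠ ≈ 78.49°
∠L = (89.53°) − (80.75° + 78.49°) = -69.71°

-69.7°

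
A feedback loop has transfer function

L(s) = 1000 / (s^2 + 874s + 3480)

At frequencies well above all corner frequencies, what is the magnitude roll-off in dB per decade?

Each pole contributes −20 dB/decade at high frequency; each zero contributes +20 dB/decade.
Net: 0 zero(s) − 2 pole(s) → -40 dB/decade.

-40 dB/decade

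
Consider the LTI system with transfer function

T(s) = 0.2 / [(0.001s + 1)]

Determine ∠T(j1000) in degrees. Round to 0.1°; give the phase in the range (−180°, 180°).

-45.0°

At ω = 1000 rad/s:
pole (1 + j1000·0.001) = 1 + j1 → |·| ≈ 1.4142, ∠ ≈ 45.00°
∠T = (0°) − (45.00°) = -45.00°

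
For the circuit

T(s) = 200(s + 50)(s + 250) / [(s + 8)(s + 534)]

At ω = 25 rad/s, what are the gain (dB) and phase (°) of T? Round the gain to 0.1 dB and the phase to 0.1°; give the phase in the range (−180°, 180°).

At s = jω = j25:
zero (s+50): 50 + j25 → |·| = √(50²+25²) = √3125 ≈ 55.902, ∠ = arctan(25/50) ≈ 26.57°
zero (s+250): 250 + j25 → |·| = √(250²+25²) = √63125 ≈ 251.25, ∠ = arctan(25/250) ≈ 5.71°
pole (s+8): 8 + j25 → |·| = √(8²+25²) = √689 ≈ 26.249, ∠ = arctan(25/8) ≈ 72.26°
pole (s+534): 534 + j25 → |·| = √(534²+25²) = √285781 ≈ 534.58, ∠ = arctan(25/534) ≈ 2.68°
|T| = 200 · 14045 / 14032 ≈ 200.19
Gain = 20 log₁₀(200.19) ≈ 46.03 dB
∠T = 32.28° − 74.94° = -42.66°

46.0 dB, -42.7°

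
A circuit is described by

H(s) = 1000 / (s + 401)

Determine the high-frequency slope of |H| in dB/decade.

Each pole contributes −20 dB/decade at high frequency; each zero contributes +20 dB/decade.
Net: 0 zero(s) − 1 pole(s) → -20 dB/decade.

-20 dB/decade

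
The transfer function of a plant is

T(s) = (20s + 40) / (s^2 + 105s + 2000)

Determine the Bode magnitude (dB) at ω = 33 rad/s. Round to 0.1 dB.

Substitute s = j33:
Numerator: 20(j33) + 40 = 40 + j660
Denominator: (j33)^2 + 105(j33) + 2000 = 911 + j3465
|N| = √(40² + 660²) ≈ 661.21, ∠N ≈ 86.53°
|D| = √(911² + 3465²) ≈ 3582.8, ∠D ≈ 75.27°
|T| = 661.21 / 3582.8 ≈ 0.18455
Gain = 20 log₁₀(0.18455) ≈ -14.68 dB

-14.7 dB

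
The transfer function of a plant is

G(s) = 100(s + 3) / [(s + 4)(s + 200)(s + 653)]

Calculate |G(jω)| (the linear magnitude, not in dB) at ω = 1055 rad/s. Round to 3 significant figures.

At s = jω = j1055:
zero (s+3): 3 + j1055 → |·| = √(3²+1055²) = √1113034 ≈ 1055, ∠ = arctan(1055/3) ≈ 89.84°
pole (s+4): 4 + j1055 → |·| = √(4²+1055²) = √1113041 ≈ 1055, ∠ = arctan(1055/4) ≈ 89.78°
pole (s+200): 200 + j1055 → |·| = √(200²+1055²) = √1153025 ≈ 1073.8, ∠ = arctan(1055/200) ≈ 79.27°
pole (s+653): 653 + j1055 → |·| = √(653²+1055²) = √1539434 ≈ 1240.7, ∠ = arctan(1055/653) ≈ 58.24°
|G| = 100 · 1055 / 1.4055e+09 ≈ 7.5062e-05

7.51e-05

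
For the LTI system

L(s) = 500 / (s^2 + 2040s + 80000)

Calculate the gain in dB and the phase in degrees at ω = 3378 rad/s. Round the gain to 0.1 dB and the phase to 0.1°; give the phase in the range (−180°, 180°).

-88.5 dB, -148.7°

Substitute s = j3378:
Numerator: 500 = 500 + j0
Denominator: (j3378)^2 + 2040(j3378) + 80000 = -11330884 + j6891120
|N| = √(500² + 0²) ≈ 500, ∠N ≈ 0.00°
|D| = √(11330884² + 6891120²) ≈ 1.3262e+07, ∠D ≈ 148.69°
|L| = 500 / 1.3262e+07 ≈ 3.7702e-05
Gain = 20 log₁₀(3.7702e-05) ≈ -88.47 dB
∠L = 0.00° − 148.69° = -148.69°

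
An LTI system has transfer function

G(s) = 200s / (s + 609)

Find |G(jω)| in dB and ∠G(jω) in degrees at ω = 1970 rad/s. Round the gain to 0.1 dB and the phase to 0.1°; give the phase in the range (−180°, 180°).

45.6 dB, 17.2°

At s = jω = j1970:
zero at origin: s = j1970 → |·| = 1970, ∠ = 90.00°
pole (s+609): 609 + j1970 → |·| = √(609²+1970²) = √4251781 ≈ 2062, ∠ = arctan(1970/609) ≈ 72.82°
|G| = 200 · 1970 / 2062 ≈ 191.08
Gain = 20 log₁₀(191.08) ≈ 45.62 dB
∠G = 90.00° − 72.82° = 17.18°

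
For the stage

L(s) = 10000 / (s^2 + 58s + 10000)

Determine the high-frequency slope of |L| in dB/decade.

Each pole contributes −20 dB/decade at high frequency; each zero contributes +20 dB/decade.
Net: 0 zero(s) − 2 pole(s) → -40 dB/decade.

-40 dB/decade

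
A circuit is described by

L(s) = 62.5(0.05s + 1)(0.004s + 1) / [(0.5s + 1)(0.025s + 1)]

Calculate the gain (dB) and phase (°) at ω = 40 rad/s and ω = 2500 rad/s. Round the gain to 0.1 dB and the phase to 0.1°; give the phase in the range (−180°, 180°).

At ω = 40 rad/s:
zero (1 + j40·0.05) = 1 + j2 → |·| ≈ 2.2361, ∠ ≈ 63.43°
zero (1 + j40·0.004) = 1 + j0.16 → |·| ≈ 1.0127, ∠ ≈ 9.09°
pole (1 + j40·0.5) = 1 + j20 → |·| ≈ 20.025, ∠ ≈ 87.14°
pole (1 + j40·0.025) = 1 + j1 → |·| ≈ 1.4142, ∠ ≈ 45.00°
|L| = 62.5 · 2.2361 · 1.0127 / (20.025 · 1.4142) ≈ 4.9977
Gain = 20 log₁₀(4.9977) ≈ 13.98 dB
∠L = (63.43° + 9.09°) − (87.14° + 45.00°) = -59.62°

At ω = 2500 rad/s:
zero (1 + j2500·0.05) = 1 + j125 → |·| ≈ 125, ∠ ≈ 89.54°
zero (1 + j2500·0.004) = 1 + j10 → |·| ≈ 10.05, ∠ ≈ 84.29°
pole (1 + j2500·0.5) = 1 + j1250 → |·| ≈ 1250, ∠ ≈ 89.95°
pole (1 + j2500·0.025) = 1 + j62.5 → |·| ≈ 62.508, ∠ ≈ 89.08°
|L| = 62.5 · 125 · 10.05 / (1250 · 62.508) ≈ 1.0049
Gain = 20 log₁₀(1.0049) ≈ 0.04 dB
∠L = (89.54° + 84.29°) − (89.95° + 89.08°) = -5.20°

ω = 40: 14.0 dB, -59.6°; ω = 2500: 0.0 dB, -5.2°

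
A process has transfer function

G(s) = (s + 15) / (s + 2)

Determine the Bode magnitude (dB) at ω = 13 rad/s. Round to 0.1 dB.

3.6 dB

Substitute s = j13:
Numerator: (j13) + 15 = 15 + j13
Denominator: (j13) + 2 = 2 + j13
|N| = √(15² + 13²) ≈ 19.849, ∠N ≈ 40.91°
|D| = √(2² + 13²) ≈ 13.153, ∠D ≈ 81.25°
|G| = 19.849 / 13.153 ≈ 1.5091
Gain = 20 log₁₀(1.5091) ≈ 3.57 dB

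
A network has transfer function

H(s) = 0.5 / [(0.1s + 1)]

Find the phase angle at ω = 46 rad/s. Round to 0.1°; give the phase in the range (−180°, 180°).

At ω = 46 rad/s:
pole (1 + j46·0.1) = 1 + j4.6 → |·| ≈ 4.7074, ∠ ≈ 77.74°
∠H = (0°) − (77.74°) = -77.74°

-77.7°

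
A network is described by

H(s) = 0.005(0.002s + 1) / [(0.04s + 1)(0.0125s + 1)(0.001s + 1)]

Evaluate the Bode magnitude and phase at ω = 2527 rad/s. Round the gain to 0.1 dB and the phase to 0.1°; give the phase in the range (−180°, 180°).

At ω = 2527 rad/s:
zero (1 + j2527·0.002) = 1 + j5.054 → |·| ≈ 5.152, ∠ ≈ 78.81°
pole (1 + j2527·0.04) = 1 + j101.08 → |·| ≈ 101.08, ∠ ≈ 89.43°
pole (1 + j2527·0.0125) = 1 + j31.5875 → |·| ≈ 31.603, ∠ ≈ 88.19°
pole (1 + j2527·0.001) = 1 + j2.527 → |·| ≈ 2.7177, ∠ ≈ 68.41°
|H| = 0.005 · 5.152 / (101.08 · 31.603 · 2.7177) ≈ 2.9672e-06
Gain = 20 log₁₀(2.9672e-06) ≈ -110.55 dB
∠H = (78.81°) − (89.43° + 88.19° + 68.41°) = -167.22°

-110.6 dB, -167.2°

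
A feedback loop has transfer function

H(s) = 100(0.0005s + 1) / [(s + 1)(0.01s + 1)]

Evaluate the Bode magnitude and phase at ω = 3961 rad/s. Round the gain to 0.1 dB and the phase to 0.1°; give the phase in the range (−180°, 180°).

-57.0 dB, -115.3°

At ω = 3961 rad/s:
zero (1 + j3961·0.0005) = 1 + j1.9805 → |·| ≈ 2.2186, ∠ ≈ 63.21°
pole (1 + j3961·1) = 1 + j3961 → |·| ≈ 3961, ∠ ≈ 89.99°
pole (1 + j3961·0.01) = 1 + j39.61 → |·| ≈ 39.623, ∠ ≈ 88.55°
|H| = 100 · 2.2186 / (3961 · 39.623) ≈ 0.0014136
Gain = 20 log₁₀(0.0014136) ≈ -56.99 dB
∠H = (63.21°) − (89.99° + 88.55°) = -115.33°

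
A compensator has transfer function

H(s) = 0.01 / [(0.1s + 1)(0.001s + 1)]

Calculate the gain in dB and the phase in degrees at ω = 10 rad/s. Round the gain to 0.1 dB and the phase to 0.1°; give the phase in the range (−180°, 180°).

At ω = 10 rad/s:
pole (1 + j10·0.1) = 1 + j1 → |·| ≈ 1.4142, ∠ ≈ 45.00°
pole (1 + j10·0.001) = 1 + j0.01 → |·| ≈ 1, ∠ ≈ 0.57°
|H| = 0.01 · 1 / (1.4142 · 1) ≈ 0.0070711
Gain = 20 log₁₀(0.0070711) ≈ -43.01 dB
∠H = (0°) − (45.00° + 0.57°) = -45.57°

-43.0 dB, -45.6°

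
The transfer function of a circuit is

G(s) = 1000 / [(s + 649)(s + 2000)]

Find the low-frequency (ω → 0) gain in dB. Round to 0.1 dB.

G(0) = 1000 / (649·2000) ≈ 0.00077042
20 log₁₀(0.00077042) ≈ -62.27 dB

-62.3 dB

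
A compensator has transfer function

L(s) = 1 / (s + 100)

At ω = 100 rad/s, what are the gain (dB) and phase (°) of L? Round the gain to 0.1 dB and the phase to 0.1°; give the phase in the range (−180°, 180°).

Substitute s = j100:
Numerator: 1 = 1 + j0
Denominator: (j100) + 100 = 100 + j100
|N| = √(1² + 0²) ≈ 1, ∠N ≈ 0.00°
|D| = √(100² + 100²) ≈ 141.42, ∠D ≈ 45.00°
|L| = 1 / 141.42 ≈ 0.0070711
Gain = 20 log₁₀(0.0070711) ≈ -43.01 dB
∠L = 0.00° − 45.00° = -45.00°

-43.0 dB, -45.0°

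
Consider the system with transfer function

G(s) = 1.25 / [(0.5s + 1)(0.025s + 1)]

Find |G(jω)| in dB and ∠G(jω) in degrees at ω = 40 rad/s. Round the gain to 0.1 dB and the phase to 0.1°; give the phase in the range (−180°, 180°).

-27.1 dB, -132.1°

At ω = 40 rad/s:
pole (1 + j40·0.5) = 1 + j20 → |·| ≈ 20.025, ∠ ≈ 87.14°
pole (1 + j40·0.025) = 1 + j1 → |·| ≈ 1.4142, ∠ ≈ 45.00°
|G| = 1.25 · 1 / (20.025 · 1.4142) ≈ 0.044139
Gain = 20 log₁₀(0.044139) ≈ -27.10 dB
∠G = (0°) − (87.14° + 45.00°) = -132.14°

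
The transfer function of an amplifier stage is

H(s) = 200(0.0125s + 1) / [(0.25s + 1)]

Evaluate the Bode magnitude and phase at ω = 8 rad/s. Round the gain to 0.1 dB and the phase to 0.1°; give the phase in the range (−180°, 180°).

39.1 dB, -57.7°

At ω = 8 rad/s:
zero (1 + j8·0.0125) = 1 + j0.1 → |·| ≈ 1.005, ∠ ≈ 5.71°
pole (1 + j8·0.25) = 1 + j2 → |·| ≈ 2.2361, ∠ ≈ 63.43°
|H| = 200 · 1.005 / (2.2361) ≈ 89.889
Gain = 20 log₁₀(89.889) ≈ 39.07 dB
∠H = (5.71°) − (63.43°) = -57.72°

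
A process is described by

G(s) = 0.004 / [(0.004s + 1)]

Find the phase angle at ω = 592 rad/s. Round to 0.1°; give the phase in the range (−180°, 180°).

At ω = 592 rad/s:
pole (1 + j592·0.004) = 1 + j2.368 → |·| ≈ 2.5705, ∠ ≈ 67.11°
∠G = (0°) − (67.11°) = -67.11°

-67.1°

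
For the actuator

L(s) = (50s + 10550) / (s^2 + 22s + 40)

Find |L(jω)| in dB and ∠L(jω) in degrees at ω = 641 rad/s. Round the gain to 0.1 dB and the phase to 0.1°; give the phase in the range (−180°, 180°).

Substitute s = j641:
Numerator: 50(j641) + 10550 = 10550 + j32050
Denominator: (j641)^2 + 22(j641) + 40 = -410841 + j14102
|N| = √(10550² + 32050²) ≈ 33742, ∠N ≈ 71.78°
|D| = √(410841² + 14102²) ≈ 4.1108e+05, ∠D ≈ 178.03°
|L| = 33742 / 4.1108e+05 ≈ 0.082081
Gain = 20 log₁₀(0.082081) ≈ -21.72 dB
∠L = 71.78° − 178.03° = -106.25°

-21.7 dB, -106.3°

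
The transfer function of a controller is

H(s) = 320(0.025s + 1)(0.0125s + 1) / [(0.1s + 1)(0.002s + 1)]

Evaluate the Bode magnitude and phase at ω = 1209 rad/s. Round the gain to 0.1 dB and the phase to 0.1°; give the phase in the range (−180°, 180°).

At ω = 1209 rad/s:
zero (1 + j1209·0.025) = 1 + j30.225 → |·| ≈ 30.242, ∠ ≈ 88.11°
zero (1 + j1209·0.0125) = 1 + j15.1125 → |·| ≈ 15.146, ∠ ≈ 86.21°
pole (1 + j1209·0.1) = 1 + j120.9 → |·| ≈ 120.9, ∠ ≈ 89.53°
pole (1 + j1209·0.002) = 1 + j2.418 → |·| ≈ 2.6166, ∠ ≈ 67.53°
|H| = 320 · 30.242 · 15.146 / (120.9 · 2.6166) ≈ 463.33
Gain = 20 log₁₀(463.33) ≈ 53.32 dB
∠H = (88.11° + 86.21°) − (89.53° + 67.53°) = 17.26°

53.3 dB, 17.3°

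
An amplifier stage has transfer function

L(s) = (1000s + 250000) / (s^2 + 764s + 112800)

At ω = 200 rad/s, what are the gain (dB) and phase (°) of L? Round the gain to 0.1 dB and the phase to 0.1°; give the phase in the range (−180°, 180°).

5.5 dB, -25.9°

Substitute s = j200:
Numerator: 1000(j200) + 250000 = 250000 + j200000
Denominator: (j200)^2 + 764(j200) + 112800 = 72800 + j152800
|N| = √(250000² + 200000²) ≈ 3.2016e+05, ∠N ≈ 38.66°
|D| = √(72800² + 152800²) ≈ 1.6926e+05, ∠D ≈ 64.53°
|L| = 3.2016e+05 / 1.6926e+05 ≈ 1.8915
Gain = 20 log₁₀(1.8915) ≈ 5.54 dB
∠L = 38.66° − 64.53° = -25.87°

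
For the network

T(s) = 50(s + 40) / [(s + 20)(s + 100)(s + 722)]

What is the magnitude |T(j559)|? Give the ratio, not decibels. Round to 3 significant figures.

9.66e-05

At s = jω = j559:
zero (s+40): 40 + j559 → |·| = √(40²+559²) = √314081 ≈ 560.43, ∠ = arctan(559/40) ≈ 85.91°
pole (s+20): 20 + j559 → |·| = √(20²+559²) = √312881 ≈ 559.36, ∠ = arctan(559/20) ≈ 87.95°
pole (s+100): 100 + j559 → |·| = √(100²+559²) = √322481 ≈ 567.87, ∠ = arctan(559/100) ≈ 79.86°
pole (s+722): 722 + j559 → |·| = √(722²+559²) = √833765 ≈ 913.11, ∠ = arctan(559/722) ≈ 37.75°
|T| = 50 · 560.43 / 2.9004e+08 ≈ 9.6613e-05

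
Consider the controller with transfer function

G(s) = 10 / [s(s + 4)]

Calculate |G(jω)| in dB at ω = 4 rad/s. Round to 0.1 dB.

At s = jω = j4:
pole (s+4): 4 + j4 → |·| = √(4²+4²) = √32 ≈ 5.6569, ∠ = arctan(4/4) ≈ 45.00°
pole at origin: |s| = 4, ∠ = 90.00° (in denominator)
|G| = 10 / 22.628 ≈ 0.44193
Gain = 20 log₁₀(0.44193) ≈ -7.09 dB

-7.1 dB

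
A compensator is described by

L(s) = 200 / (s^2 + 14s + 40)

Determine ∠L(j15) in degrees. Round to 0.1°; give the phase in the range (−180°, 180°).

-131.4°

Substitute s = j15:
Numerator: 200 = 200 + j0
Denominator: (j15)^2 + 14(j15) + 40 = -185 + j210
|N| = √(200² + 0²) ≈ 200, ∠N ≈ 0.00°
|D| = √(185² + 210²) ≈ 279.87, ∠D ≈ 131.38°
∠L = 0.00° − 131.38° = -131.38°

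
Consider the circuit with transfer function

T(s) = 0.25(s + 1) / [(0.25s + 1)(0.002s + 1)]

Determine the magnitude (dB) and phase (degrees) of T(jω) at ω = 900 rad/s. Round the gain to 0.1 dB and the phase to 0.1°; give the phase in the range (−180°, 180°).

At ω = 900 rad/s:
zero (1 + j900·1) = 1 + j900 → |·| ≈ 900, ∠ ≈ 89.94°
pole (1 + j900·0.25) = 1 + j225 → |·| ≈ 225, ∠ ≈ 89.75°
pole (1 + j900·0.002) = 1 + j1.8 → |·| ≈ 2.0591, ∠ ≈ 60.95°
|T| = 0.25 · 900 / (225 · 2.0591) ≈ 0.48565
Gain = 20 log₁₀(0.48565) ≈ -6.27 dB
∠T = (89.94°) − (89.75° + 60.95°) = -60.76°

-6.3 dB, -60.8°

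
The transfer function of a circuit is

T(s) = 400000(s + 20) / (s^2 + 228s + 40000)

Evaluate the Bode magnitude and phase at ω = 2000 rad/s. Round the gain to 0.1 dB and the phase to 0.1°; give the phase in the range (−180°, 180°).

46.1 dB, -84.0°

At s = jω = j2000:
zero (s+20): 20 + j2000 → |·| = √(20²+2000²) = √4000400 ≈ 2000.1, ∠ = arctan(2000/20) ≈ 89.43°
quadratic: (j2000)² + 228·j2000 + 40000 = -3960000 + j456000 → |·| ≈ 3.9862e+06, ∠ ≈ 173.43°
|T| = 400000 · 2000.1 / 3.9862e+06 ≈ 200.7
Gain = 20 log₁₀(200.7) ≈ 46.05 dB
∠T = 89.43° − 173.43° = -84.00°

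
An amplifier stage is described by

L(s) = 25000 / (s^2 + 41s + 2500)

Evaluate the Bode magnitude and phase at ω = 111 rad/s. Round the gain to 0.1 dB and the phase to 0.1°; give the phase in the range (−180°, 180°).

7.3 dB, -155.1°

At s = jω = j111:
quadratic: (j111)² + 41·j111 + 2500 = -9821 + j4551 → |·| ≈ 10824, ∠ ≈ 155.14°
|L| = 25000 / 10824 ≈ 2.3097
Gain = 20 log₁₀(2.3097) ≈ 7.27 dB
∠L = 0.00° − 155.14° = -155.14°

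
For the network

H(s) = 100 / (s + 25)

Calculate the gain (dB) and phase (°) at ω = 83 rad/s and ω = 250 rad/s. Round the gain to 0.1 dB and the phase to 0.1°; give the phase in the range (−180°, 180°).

ω = 83: 1.2 dB, -73.2°; ω = 250: -8.0 dB, -84.3°

Substitute s = j83:
Numerator: 100 = 100 + j0
Denominator: (j83) + 25 = 25 + j83
|N| = √(100² + 0²) ≈ 100, ∠N ≈ 0.00°
|D| = √(25² + 83²) ≈ 86.683, ∠D ≈ 73.24°
|H| = 100 / 86.683 ≈ 1.1536
Gain = 20 log₁₀(1.1536) ≈ 1.24 dB
∠H = 0.00° − 73.24° = -73.24°

Substitute s = j250:
Numerator: 100 = 100 + j0
Denominator: (j250) + 25 = 25 + j250
|N| = √(100² + 0²) ≈ 100, ∠N ≈ 0.00°
|D| = √(25² + 250²) ≈ 251.25, ∠D ≈ 84.29°
|H| = 100 / 251.25 ≈ 0.39801
Gain = 20 log₁₀(0.39801) ≈ -8.00 dB
∠H = 0.00° − 84.29° = -84.29°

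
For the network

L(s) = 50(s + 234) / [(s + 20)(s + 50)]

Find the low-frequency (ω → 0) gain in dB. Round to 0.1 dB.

21.4 dB

L(0) = 50·234 / (20·50) = 11.7
20 log₁₀(11.7) ≈ 21.36 dB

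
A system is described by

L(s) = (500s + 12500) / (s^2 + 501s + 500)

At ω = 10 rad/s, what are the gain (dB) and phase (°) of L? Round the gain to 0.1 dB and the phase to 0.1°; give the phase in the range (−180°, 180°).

Substitute s = j10:
Numerator: 500(j10) + 12500 = 12500 + j5000
Denominator: (j10)^2 + 501(j10) + 500 = 400 + j5010
|N| = √(12500² + 5000²) ≈ 13463, ∠N ≈ 21.80°
|D| = √(400² + 5010²) ≈ 5025.9, ∠D ≈ 85.44°
|L| = 13463 / 5025.9 ≈ 2.6787
Gain = 20 log₁₀(2.6787) ≈ 8.56 dB
∠L = 21.80° − 85.44° = -63.64°

8.6 dB, -63.6°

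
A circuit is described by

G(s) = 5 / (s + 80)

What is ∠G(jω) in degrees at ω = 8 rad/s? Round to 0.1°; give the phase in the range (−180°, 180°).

At s = jω = j8:
pole (s+80): 80 + j8 → |·| = √(80²+8²) = √6464 ≈ 80.399, ∠ = arctan(8/80) ≈ 5.71°
∠G = 0.00° − 5.71° = -5.71°

-5.7°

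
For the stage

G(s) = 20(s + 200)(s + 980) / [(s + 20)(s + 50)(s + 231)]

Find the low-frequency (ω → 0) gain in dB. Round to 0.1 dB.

G(0) = 20·200·980 / (20·50·231) ≈ 16.97
20 log₁₀(16.97) ≈ 24.59 dB

24.6 dB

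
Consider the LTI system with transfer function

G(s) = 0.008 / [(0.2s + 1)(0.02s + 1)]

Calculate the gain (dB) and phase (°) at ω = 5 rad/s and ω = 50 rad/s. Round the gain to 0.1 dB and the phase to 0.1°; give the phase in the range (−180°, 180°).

At ω = 5 rad/s:
pole (1 + j5·0.2) = 1 + j1 → |·| ≈ 1.4142, ∠ ≈ 45.00°
pole (1 + j5·0.02) = 1 + j0.1 → |·| ≈ 1.005, ∠ ≈ 5.71°
|G| = 0.008 · 1 / (1.4142 · 1.005) ≈ 0.0056288
Gain = 20 log₁₀(0.0056288) ≈ -44.99 dB
∠G = (0°) − (45.00° + 5.71°) = -50.71°

At ω = 50 rad/s:
pole (1 + j50·0.2) = 1 + j10 → |·| ≈ 10.05, ∠ ≈ 84.29°
pole (1 + j50·0.02) = 1 + j1 → |·| ≈ 1.4142, ∠ ≈ 45.00°
|G| = 0.008 · 1 / (10.05 · 1.4142) ≈ 0.00056288
Gain = 20 log₁₀(0.00056288) ≈ -64.99 dB
∠G = (0°) − (84.29° + 45.00°) = -129.29°

ω = 5: -45.0 dB, -50.7°; ω = 50: -65.0 dB, -129.3°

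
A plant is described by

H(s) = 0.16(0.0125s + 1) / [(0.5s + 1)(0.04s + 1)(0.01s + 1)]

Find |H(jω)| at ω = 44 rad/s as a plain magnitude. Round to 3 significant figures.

0.00375

At ω = 44 rad/s:
zero (1 + j44·0.0125) = 1 + j0.55 → |·| ≈ 1.1413, ∠ ≈ 28.81°
pole (1 + j44·0.5) = 1 + j22 → |·| ≈ 22.023, ∠ ≈ 87.40°
pole (1 + j44·0.04) = 1 + j1.76 → |·| ≈ 2.0243, ∠ ≈ 60.40°
pole (1 + j44·0.01) = 1 + j0.44 → |·| ≈ 1.0925, ∠ ≈ 23.75°
|H| = 0.16 · 1.1413 / (22.023 · 2.0243 · 1.0925) ≈ 0.0037493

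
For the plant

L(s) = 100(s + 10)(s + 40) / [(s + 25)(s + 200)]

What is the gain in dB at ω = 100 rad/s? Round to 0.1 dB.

33.4 dB

At s = jω = j100:
zero (s+10): 10 + j100 → |·| = √(10²+100²) = √10100 ≈ 100.5, ∠ = arctan(100/10) ≈ 84.29°
zero (s+40): 40 + j100 → |·| = √(40²+100²) = √11600 ≈ 107.7, ∠ = arctan(100/40) ≈ 68.20°
pole (s+25): 25 + j100 → |·| = √(25²+100²) = √10625 ≈ 103.08, ∠ = arctan(100/25) ≈ 75.96°
pole (s+200): 200 + j100 → |·| = √(200²+100²) = √50000 ≈ 223.61, ∠ = arctan(100/200) ≈ 26.57°
|L| = 100 · 10824 / 23050 ≈ 46.959
Gain = 20 log₁₀(46.959) ≈ 33.43 dB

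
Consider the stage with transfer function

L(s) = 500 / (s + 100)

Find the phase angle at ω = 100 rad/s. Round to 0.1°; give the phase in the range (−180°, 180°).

-45.0°

Substitute s = j100:
Numerator: 500 = 500 + j0
Denominator: (j100) + 100 = 100 + j100
|N| = √(500² + 0²) ≈ 500, ∠N ≈ 0.00°
|D| = √(100² + 100²) ≈ 141.42, ∠D ≈ 45.00°
∠L = 0.00° − 45.00° = -45.00°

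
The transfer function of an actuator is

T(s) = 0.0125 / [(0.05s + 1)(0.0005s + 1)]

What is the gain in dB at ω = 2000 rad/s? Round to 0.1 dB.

At ω = 2000 rad/s:
pole (1 + j2000·0.05) = 1 + j100 → |·| ≈ 100, ∠ ≈ 89.43°
pole (1 + j2000·0.0005) = 1 + j1 → |·| ≈ 1.4142, ∠ ≈ 45.00°
|T| = 0.0125 · 1 / (100 · 1.4142) ≈ 8.8389e-05
Gain = 20 log₁₀(8.8389e-05) ≈ -81.07 dB

-81.1 dB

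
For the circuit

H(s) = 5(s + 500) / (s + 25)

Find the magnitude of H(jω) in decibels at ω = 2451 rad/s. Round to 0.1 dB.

14.2 dB

At s = jω = j2451:
zero (s+500): 500 + j2451 → |·| = √(500²+2451²) = √6257401 ≈ 2501.5, ∠ = arctan(2451/500) ≈ 78.47°
pole (s+25): 25 + j2451 → |·| = √(25²+2451²) = √6008026 ≈ 2451.1, ∠ = arctan(2451/25) ≈ 89.42°
|H| = 5 · 2501.5 / 2451.1 ≈ 5.1028
Gain = 20 log₁₀(5.1028) ≈ 14.16 dB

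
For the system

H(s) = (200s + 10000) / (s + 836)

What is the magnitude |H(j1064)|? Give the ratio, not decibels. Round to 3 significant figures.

157

Substitute s = j1064:
Numerator: 200(j1064) + 10000 = 10000 + j212800
Denominator: (j1064) + 836 = 836 + j1064
|N| = √(10000² + 212800²) ≈ 2.1303e+05, ∠N ≈ 87.31°
|D| = √(836² + 1064²) ≈ 1353.1, ∠D ≈ 51.84°
|H| = 2.1303e+05 / 1353.1 ≈ 157.44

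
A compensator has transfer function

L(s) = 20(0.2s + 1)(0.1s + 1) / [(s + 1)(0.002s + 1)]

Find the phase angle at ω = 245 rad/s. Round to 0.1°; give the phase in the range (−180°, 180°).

60.6°

At ω = 245 rad/s:
zero (1 + j245·0.2) = 1 + j49 → |·| ≈ 49.01, ∠ ≈ 88.83°
zero (1 + j245·0.1) = 1 + j24.5 → |·| ≈ 24.52, ∠ ≈ 87.66°
pole (1 + j245·1) = 1 + j245 → |·| ≈ 245, ∠ ≈ 89.77°
pole (1 + j245·0.002) = 1 + j0.49 → |·| ≈ 1.1136, ∠ ≈ 26.10°
∠L = (88.83° + 87.66°) − (89.77° + 26.10°) = 60.62°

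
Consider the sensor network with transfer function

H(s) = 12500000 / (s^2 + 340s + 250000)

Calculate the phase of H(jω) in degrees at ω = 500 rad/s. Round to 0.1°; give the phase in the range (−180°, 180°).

At s = jω = j500:
quadratic: (j500)² + 340·j500 + 250000 = 0 + j170000 → |·| ≈ 1.7e+05, ∠ ≈ 90.00°
∠H = 0.00° − 90.00° = -90.00°

-90.0°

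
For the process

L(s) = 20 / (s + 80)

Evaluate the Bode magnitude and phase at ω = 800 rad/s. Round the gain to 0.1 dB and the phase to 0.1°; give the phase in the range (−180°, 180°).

Substitute s = j800:
Numerator: 20 = 20 + j0
Denominator: (j800) + 80 = 80 + j800
|N| = √(20² + 0²) ≈ 20, ∠N ≈ 0.00°
|D| = √(80² + 800²) ≈ 803.99, ∠D ≈ 84.29°
|L| = 20 / 803.99 ≈ 0.024876
Gain = 20 log₁₀(0.024876) ≈ -32.08 dB
∠L = 0.00° − 84.29° = -84.29°

-32.1 dB, -84.3°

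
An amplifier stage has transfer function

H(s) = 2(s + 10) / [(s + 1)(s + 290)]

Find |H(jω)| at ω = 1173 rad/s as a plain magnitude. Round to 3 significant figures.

At s = jω = j1173:
zero (s+10): 10 + j1173 → |·| = √(10²+1173²) = √1376029 ≈ 1173, ∠ = arctan(1173/10) ≈ 89.51°
pole (s+1): 1 + j1173 → |·| = √(1²+1173²) = √1375930 ≈ 1173, ∠ = arctan(1173/1) ≈ 89.95°
pole (s+290): 290 + j1173 → |·| = √(290²+1173²) = √1460029 ≈ 1208.3, ∠ = arctan(1173/290) ≈ 76.11°
|H| = 2 · 1173 / 1.4173e+06 ≈ 0.0016553

0.00166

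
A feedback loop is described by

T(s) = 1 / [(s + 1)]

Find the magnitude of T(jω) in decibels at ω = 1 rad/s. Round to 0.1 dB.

-3.0 dB

At ω = 1 rad/s:
pole (1 + j1·1) = 1 + j1 → |·| ≈ 1.4142, ∠ ≈ 45.00°
|T| = 1 · 1 / (1.4142) ≈ 0.70711
Gain = 20 log₁₀(0.70711) ≈ -3.01 dB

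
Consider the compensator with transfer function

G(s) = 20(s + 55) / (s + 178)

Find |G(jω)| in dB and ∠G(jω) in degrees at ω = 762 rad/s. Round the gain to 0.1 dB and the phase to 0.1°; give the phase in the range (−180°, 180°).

At s = jω = j762:
zero (s+55): 55 + j762 → |·| = √(55²+762²) = √583669 ≈ 763.98, ∠ = arctan(762/55) ≈ 85.87°
pole (s+178): 178 + j762 → |·| = √(178²+762²) = √612328 ≈ 782.51, ∠ = arctan(762/178) ≈ 76.85°
|G| = 20 · 763.98 / 782.51 ≈ 19.526
Gain = 20 log₁₀(19.526) ≈ 25.81 dB
∠G = 85.87° − 76.85° = 9.02°

25.8 dB, 9.0°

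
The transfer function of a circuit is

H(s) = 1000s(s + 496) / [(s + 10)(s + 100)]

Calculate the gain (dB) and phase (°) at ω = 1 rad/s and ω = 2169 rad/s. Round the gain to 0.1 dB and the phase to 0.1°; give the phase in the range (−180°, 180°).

ω = 1: 53.9 dB, 83.8°; ω = 2169: 60.2 dB, -10.0°

At s = jω = j1:
zero (s+496): 496 + j1 → |·| = √(496²+1²) = √246017 ≈ 496, ∠ = arctan(1/496) ≈ 0.12°
zero at origin: s = j1 → |·| = 1, ∠ = 90.00°
pole (s+10): 10 + j1 → |·| = √(10²+1²) = √101 ≈ 10.05, ∠ = arctan(1/10) ≈ 5.71°
pole (s+100): 100 + j1 → |·| = √(100²+1²) = √10001 ≈ 100, ∠ = arctan(1/100) ≈ 0.57°
|H| = 1000 · 496 / 1005 ≈ 493.53
Gain = 20 log₁₀(493.53) ≈ 53.87 dB
∠H = 90.12° − 6.28° = 83.84°

At s = jω = j2169:
zero (s+496): 496 + j2169 → |·| = √(496²+2169²) = √4950577 ≈ 2225, ∠ = arctan(2169/496) ≈ 77.12°
zero at origin: s = j2169 → |·| = 2169, ∠ = 90.00°
pole (s+10): 10 + j2169 → |·| = √(10²+2169²) = √4704661 ≈ 2169, ∠ = arctan(2169/10) ≈ 89.74°
pole (s+100): 100 + j2169 → |·| = √(100²+2169²) = √4714561 ≈ 2171.3, ∠ = arctan(2169/100) ≈ 87.36°
|H| = 1000 · 4.826e+06 / 4.7095e+06 ≈ 1024.7
Gain = 20 log₁₀(1024.7) ≈ 60.21 dB
∠H = 167.12° − 177.10° = -9.98°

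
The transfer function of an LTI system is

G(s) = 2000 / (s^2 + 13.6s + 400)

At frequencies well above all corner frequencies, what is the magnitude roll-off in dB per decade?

-40 dB/decade

Each pole contributes −20 dB/decade at high frequency; each zero contributes +20 dB/decade.
Net: 0 zero(s) − 2 pole(s) → -40 dB/decade.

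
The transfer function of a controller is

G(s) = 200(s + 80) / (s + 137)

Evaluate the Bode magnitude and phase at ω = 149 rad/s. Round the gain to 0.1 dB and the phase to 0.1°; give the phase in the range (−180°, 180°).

At s = jω = j149:
zero (s+80): 80 + j149 → |·| = √(80²+149²) = √28601 ≈ 169.12, ∠ = arctan(149/80) ≈ 61.77°
pole (s+137): 137 + j149 → |·| = √(137²+149²) = √40970 ≈ 202.41, ∠ = arctan(149/137) ≈ 47.40°
|G| = 200 · 169.12 / 202.41 ≈ 167.11
Gain = 20 log₁₀(167.11) ≈ 44.46 dB
∠G = 61.77° − 47.40° = 14.37°

44.5 dB, 14.4°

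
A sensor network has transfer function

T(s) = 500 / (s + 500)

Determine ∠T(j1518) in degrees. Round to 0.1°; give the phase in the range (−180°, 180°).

-71.8°

Substitute s = j1518:
Numerator: 500 = 500 + j0
Denominator: (j1518) + 500 = 500 + j1518
|N| = √(500² + 0²) ≈ 500, ∠N ≈ 0.00°
|D| = √(500² + 1518²) ≈ 1598.2, ∠D ≈ 71.77°
∠T = 0.00° − 71.77° = -71.77°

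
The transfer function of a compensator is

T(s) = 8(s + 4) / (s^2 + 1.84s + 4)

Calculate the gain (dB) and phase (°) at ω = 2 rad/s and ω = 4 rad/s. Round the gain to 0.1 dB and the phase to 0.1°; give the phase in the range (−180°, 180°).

At s = jω = j2:
zero (s+4): 4 + j2 → |·| = √(4²+2²) = √20 ≈ 4.4721, ∠ = arctan(2/4) ≈ 26.57°
quadratic: (j2)² + 1.84·j2 + 4 = 0 + j3.68 → |·| ≈ 3.68, ∠ ≈ 90.00°
|T| = 8 · 4.4721 / 3.68 ≈ 9.722
Gain = 20 log₁₀(9.722) ≈ 19.76 dB
∠T = 26.57° − 90.00° = -63.43°

At s = jω = j4:
zero (s+4): 4 + j4 → |·| = √(4²+4²) = √32 ≈ 5.6569, ∠ = arctan(4/4) ≈ 45.00°
quadratic: (j4)² + 1.84·j4 + 4 = -12 + j7.36 → |·| ≈ 14.077, ∠ ≈ 148.48°
|T| = 8 · 5.6569 / 14.077 ≈ 3.2148
Gain = 20 log₁₀(3.2148) ≈ 10.14 dB
∠T = 45.00° − 148.48° = -103.48°

ω = 2: 19.8 dB, -63.4°; ω = 4: 10.1 dB, -103.5°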